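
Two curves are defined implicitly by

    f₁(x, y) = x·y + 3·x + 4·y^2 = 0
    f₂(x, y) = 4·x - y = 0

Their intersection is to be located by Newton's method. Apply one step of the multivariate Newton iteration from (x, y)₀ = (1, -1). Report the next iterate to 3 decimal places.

(-0.115, -0.462)

At (1, -1): F = (6.000, 5.000).
Jacobian J = [[y + 3, x + 8·y], [4, -1]].
At the point, J = [[2.000, -7.000], [4.000, -1.000]] (det J = 26.000).
Solving J·Δ = −F gives Δ = (-1.115, 0.538).
Then the next iterate is (x, y)₁ = (-0.115, -0.462).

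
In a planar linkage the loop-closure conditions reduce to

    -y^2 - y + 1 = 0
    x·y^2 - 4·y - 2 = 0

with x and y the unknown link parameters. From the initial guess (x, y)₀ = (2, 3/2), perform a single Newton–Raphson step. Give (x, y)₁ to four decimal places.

(4.1667, 0.8125)

At (2, 3/2): F = (-2.7500, -3.5000).
Jacobian J = [[0, -2·y - 1], [y^2, 2·x·y - 4]].
At the point, J = [[0.0000, -4.0000], [2.2500, 2.0000]] (det J = 9.0000).
Solving J·Δ = −F gives Δ = (2.1667, -0.6875).
Then the next iterate is (x, y)₁ = (4.1667, 0.8125).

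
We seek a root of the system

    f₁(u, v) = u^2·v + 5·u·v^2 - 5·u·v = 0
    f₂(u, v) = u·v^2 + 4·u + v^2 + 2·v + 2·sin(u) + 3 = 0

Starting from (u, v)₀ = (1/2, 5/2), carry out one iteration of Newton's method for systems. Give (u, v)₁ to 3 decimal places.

(1.939, -1.459)

At (1/2, 5/2): F = (10.000, 20.33385).
Jacobian J = [[2·u·v + 5·v^2 - 5·v, u^2 + 10·u·v - 5·u], [v^2 + 2·cos(u) + 4, 2·u·v + 2·v + 2]].
At the point, J = [[21.250, 10.250], [12.00517, 9.500]] (det J = 78.82206).
Solving J·Δ = −F gives Δ = (1.439, -3.959).
Then the next iterate is (u, v)₁ = (1.939, -1.459).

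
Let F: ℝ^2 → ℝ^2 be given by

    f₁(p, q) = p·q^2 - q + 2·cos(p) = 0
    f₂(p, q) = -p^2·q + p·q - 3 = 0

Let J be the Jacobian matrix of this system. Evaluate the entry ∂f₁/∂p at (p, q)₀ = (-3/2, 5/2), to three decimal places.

∂f₁/∂p = q^2 - 2·sin(p).
At (-3/2, 5/2) this is 8.245.

8.245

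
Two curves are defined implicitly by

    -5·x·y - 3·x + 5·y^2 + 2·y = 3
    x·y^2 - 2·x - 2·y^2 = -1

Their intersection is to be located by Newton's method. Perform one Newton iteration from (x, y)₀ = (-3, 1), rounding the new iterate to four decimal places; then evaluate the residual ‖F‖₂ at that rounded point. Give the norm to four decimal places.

1.9529

At (-3, 1): F = (28.0000, 2.0000).
Jacobian J = [[-5·y - 3, -5·x + 10·y + 2], [y^2 - 2, 2·x·y - 4·y]].
At the point, J = [[-8.0000, 27.0000], [-1.0000, -10.0000]] (det J = 107.0000).
Solving J·Δ = −F gives Δ = (3.1215, -0.1121).
Then the next iterate is (x, y)₁ = (0.1215, 0.8879).
Re-evaluating at (0.1215, 0.8879): F = (1.813733, -0.723946), so ‖F‖₂ = 1.9529.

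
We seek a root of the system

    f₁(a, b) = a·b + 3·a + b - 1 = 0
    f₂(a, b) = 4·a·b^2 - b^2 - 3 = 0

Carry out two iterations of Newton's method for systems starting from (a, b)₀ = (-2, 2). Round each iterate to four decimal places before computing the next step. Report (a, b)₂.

(-0.0110, 0.8252)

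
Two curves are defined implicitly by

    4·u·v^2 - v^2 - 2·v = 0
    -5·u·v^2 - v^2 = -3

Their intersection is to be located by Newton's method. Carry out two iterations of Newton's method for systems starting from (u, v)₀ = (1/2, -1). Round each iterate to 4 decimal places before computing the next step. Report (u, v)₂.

At (1/2, -1): F = (3.0000, -0.5000).
Jacobian J = [[4·v^2, 8·u·v - 2·v - 2], [-5·v^2, -10·u·v - 2·v]].
At the point, J = [[4.0000, -4.0000], [-5.0000, 7.0000]] (det J = 8.0000).
Solving J·Δ = −F gives Δ = (-2.3750, -1.6250).
Then the next iterate is (u, v)₁ = (-1.8750, -2.6250).
Round to (-1.8750, -2.6250) and repeat: F = (-53.320312, 60.708984), J = [[27.5625, 42.6250], [-34.453125, -43.968750]].
Δ = (0.9479, 0.6380), so (u, v)₂ = (-0.9271, -1.9870).

(-0.9271, -1.9870)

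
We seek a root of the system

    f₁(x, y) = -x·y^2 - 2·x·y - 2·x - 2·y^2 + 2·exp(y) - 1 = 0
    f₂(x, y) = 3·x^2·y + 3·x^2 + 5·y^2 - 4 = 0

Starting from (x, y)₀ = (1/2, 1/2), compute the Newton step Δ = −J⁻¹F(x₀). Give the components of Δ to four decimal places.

(0.0373, 0.2534)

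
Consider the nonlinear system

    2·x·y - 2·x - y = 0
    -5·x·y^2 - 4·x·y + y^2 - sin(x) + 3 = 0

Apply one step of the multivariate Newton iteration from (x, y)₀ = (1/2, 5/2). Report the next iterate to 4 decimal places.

At (1/2, 5/2): F = (-1.0000, -11.854426).
Jacobian J = [[2·y - 2, 2·x - 1], [-5·y^2 - 4·y - cos(x), -10·x·y - 4·x + 2·y]].
At the point, J = [[3.0000, 0.0000], [-42.127583, -9.5000]] (det J = -28.5000).
Solving J·Δ = −F gives Δ = (0.3333, -2.7260).
Then the next iterate is (x, y)₁ = (0.8333, -0.2260).

(0.8333, -0.2260)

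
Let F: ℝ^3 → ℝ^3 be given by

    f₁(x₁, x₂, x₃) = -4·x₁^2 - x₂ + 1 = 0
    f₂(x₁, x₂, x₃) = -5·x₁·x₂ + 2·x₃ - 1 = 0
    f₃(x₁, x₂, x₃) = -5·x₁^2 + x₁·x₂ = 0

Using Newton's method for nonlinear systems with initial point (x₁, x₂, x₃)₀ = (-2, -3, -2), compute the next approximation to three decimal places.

At (-2, -3, -2): F = (-12.000, -35.000, -14.000).
Jacobian J = [[-8·x₁, -1, 0], [-5·x₂, -5·x₁, 2], [-10·x₁ + x₂, x₁, 0]].
At the point, J = [[16.000, -1.000, 0.000], [15.000, 10.000, 2.000], [17.000, -2.000, 0.000]] (det J = 30.000).
Solving J·Δ = −F gives Δ = (0.667, -1.333, 19.167).
Then the next iterate is (x₁, x₂, x₃)₁ = (-1.333, -4.333, 17.167).

(-1.333, -4.333, 17.167)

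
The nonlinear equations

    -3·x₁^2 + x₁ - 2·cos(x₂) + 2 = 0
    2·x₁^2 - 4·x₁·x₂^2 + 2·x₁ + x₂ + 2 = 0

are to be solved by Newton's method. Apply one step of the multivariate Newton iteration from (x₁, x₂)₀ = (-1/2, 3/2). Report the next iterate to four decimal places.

At (-1/2, 3/2): F = (0.608526, 7.5000).
Jacobian J = [[-6·x₁ + 1, 2·sin(x₂)], [4·x₁ - 4·x₂^2 + 2, -8·x₁·x₂ + 1]].
At the point, J = [[4.0000, 1.994990], [-9.0000, 7.0000]] (det J = 45.954910).
Solving J·Δ = −F gives Δ = (0.2329, -0.7720).
Then the next iterate is (x₁, x₂)₁ = (-0.2671, 0.7280).

(-0.2671, 0.7280)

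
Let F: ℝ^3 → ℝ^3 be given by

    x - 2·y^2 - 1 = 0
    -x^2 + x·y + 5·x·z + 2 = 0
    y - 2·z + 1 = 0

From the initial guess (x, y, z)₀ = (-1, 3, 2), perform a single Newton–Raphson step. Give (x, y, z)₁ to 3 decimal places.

At (-1, 3, 2): F = (-20.000, -12.000, 0.000).
Jacobian J = [[1, -4·y, 0], [-2·x + y + 5·z, x, 5·x], [0, 1, -2]].
At the point, J = [[1.000, -12.000, 0.000], [15.000, -1.000, -5.000], [0.000, 1.000, -2.000]] (det J = -353.000).
Solving J·Δ = −F gives Δ = (0.419, -1.632, -0.816).
Then the next iterate is (x, y, z)₁ = (-0.581, 1.368, 1.184).

(-0.581, 1.368, 1.184)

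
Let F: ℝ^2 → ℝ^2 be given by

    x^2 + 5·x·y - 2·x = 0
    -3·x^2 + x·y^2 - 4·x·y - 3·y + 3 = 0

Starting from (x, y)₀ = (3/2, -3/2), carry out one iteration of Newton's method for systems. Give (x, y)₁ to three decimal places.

At (3/2, -3/2): F = (-12.000, 13.125).
Jacobian J = [[2·x + 5·y - 2, 5·x], [-6·x + y^2 - 4·y, 2·x·y - 4·x - 3]].
At the point, J = [[-6.500, 7.500], [-0.750, -13.500]] (det J = 93.375).
Solving J·Δ = −F gives Δ = (-0.681, 1.010).
Then the next iterate is (x, y)₁ = (0.819, -0.490).

(0.819, -0.490)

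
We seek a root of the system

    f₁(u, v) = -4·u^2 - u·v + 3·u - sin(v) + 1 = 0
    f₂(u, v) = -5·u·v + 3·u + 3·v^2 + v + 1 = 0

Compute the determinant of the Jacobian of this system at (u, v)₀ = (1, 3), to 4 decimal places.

-112.1201

J = [[-8·u - v + 3, -u - cos(v)], [-5·v + 3, -5·u + 6·v + 1]].
At the point, J = [[-8.0000, -0.010008], [-12.0000, 14.0000]].
det J = -112.1201.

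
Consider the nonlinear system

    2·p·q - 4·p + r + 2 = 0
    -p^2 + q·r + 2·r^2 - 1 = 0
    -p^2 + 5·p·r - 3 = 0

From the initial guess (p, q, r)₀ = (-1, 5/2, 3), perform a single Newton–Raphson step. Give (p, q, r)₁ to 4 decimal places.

(-0.4594, 3.7893, 1.0380)

At (-1, 5/2, 3): F = (4.0000, 23.5000, -19.0000).
Jacobian J = [[2·q - 4, 2·p, 1], [-2·p, r, q + 4·r], [-2·p + 5·r, 0, 5·p]].
At the point, J = [[1.0000, -2.0000, 1.0000], [2.0000, 3.0000, 14.5000], [17.0000, 0.0000, -5.0000]] (det J = -579.0000).
Solving J·Δ = −F gives Δ = (0.5406, 1.2893, -1.9620).
Then the next iterate is (p, q, r)₁ = (-0.4594, 3.7893, 1.0380).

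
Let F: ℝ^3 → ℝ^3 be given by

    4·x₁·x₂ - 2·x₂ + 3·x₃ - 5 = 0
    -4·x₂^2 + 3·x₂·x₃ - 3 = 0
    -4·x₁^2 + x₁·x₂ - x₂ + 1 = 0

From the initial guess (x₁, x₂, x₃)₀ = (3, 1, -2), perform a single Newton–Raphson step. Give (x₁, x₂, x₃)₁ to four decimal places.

At (3, 1, -2): F = (-1.0000, -13.0000, -33.0000).
Jacobian J = [[4·x₂, 4·x₁ - 2, 3], [0, -8·x₂ + 3·x₃, 3·x₂], [-8·x₁ + x₂, x₁ - 1, 0]].
At the point, J = [[4.0000, 10.0000, 3.0000], [0.0000, -14.0000, 3.0000], [-23.0000, 2.0000, 0.0000]] (det J = -1680.0000).
Solving J·Δ = −F gives Δ = (-1.4571, -0.2571, 3.1333).
Then the next iterate is (x₁, x₂, x₃)₁ = (1.5429, 0.7429, 1.1333).

(1.5429, 0.7429, 1.1333)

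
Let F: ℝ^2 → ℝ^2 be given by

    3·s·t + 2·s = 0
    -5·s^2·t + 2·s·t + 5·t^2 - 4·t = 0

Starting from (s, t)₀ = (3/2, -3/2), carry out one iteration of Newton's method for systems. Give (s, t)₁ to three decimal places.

(-0.086, -1.548)

At (3/2, -3/2): F = (-3.750, 29.625).
Jacobian J = [[3·t + 2, 3·s], [-10·s·t + 2·t, -5·s^2 + 2·s + 10·t - 4]].
At the point, J = [[-2.500, 4.500], [19.500, -27.250]] (det J = -19.625).
Solving J·Δ = −F gives Δ = (-1.586, -0.048).
Then the next iterate is (s, t)₁ = (-0.086, -1.548).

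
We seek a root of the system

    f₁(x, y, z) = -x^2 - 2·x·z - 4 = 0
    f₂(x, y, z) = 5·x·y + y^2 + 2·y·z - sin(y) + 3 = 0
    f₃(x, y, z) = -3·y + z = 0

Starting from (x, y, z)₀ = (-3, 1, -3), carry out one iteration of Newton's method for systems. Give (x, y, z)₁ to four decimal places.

At (-3, 1, -3): F = (-31.0000, -17.841471, -6.0000).
Jacobian J = [[-2·x - 2·z, 0, -2·x], [5·y, 5·x + 2·y + 2·z - cos(y), 2·y], [0, -3, 1]].
At the point, J = [[12.0000, 0.0000, 6.0000], [5.0000, -19.540302, 2.0000], [0.0000, -3.0000, 1.0000]] (det J = -252.483628).
Solving J·Δ = −F gives Δ = (0.1483, -0.3766, 4.8701).
Then the next iterate is (x, y, z)₁ = (-2.8517, 0.6234, 1.8701).

(-2.8517, 0.6234, 1.8701)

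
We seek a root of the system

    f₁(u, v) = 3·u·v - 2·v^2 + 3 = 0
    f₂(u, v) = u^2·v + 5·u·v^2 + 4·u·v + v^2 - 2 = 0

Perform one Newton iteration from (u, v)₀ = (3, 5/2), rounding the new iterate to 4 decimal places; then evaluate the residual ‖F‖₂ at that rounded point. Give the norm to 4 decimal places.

38.9841

At (3, 5/2): F = (13.0000, 150.5000).
Jacobian J = [[3·v, 3·u - 4·v], [2·u·v + 5·v^2 + 4·v, u^2 + 10·u·v + 4·u + 2·v]].
At the point, J = [[7.5000, -1.0000], [56.2500, 101.0000]] (det J = 813.7500).
Solving J·Δ = −F gives Δ = (-1.7985, -0.4885).
Then the next iterate is (u, v)₁ = (1.2015, 2.0115).
Re-evaluating at (1.2015, 2.0115): F = (2.158187, 38.924347), so ‖F‖₂ = 38.9841.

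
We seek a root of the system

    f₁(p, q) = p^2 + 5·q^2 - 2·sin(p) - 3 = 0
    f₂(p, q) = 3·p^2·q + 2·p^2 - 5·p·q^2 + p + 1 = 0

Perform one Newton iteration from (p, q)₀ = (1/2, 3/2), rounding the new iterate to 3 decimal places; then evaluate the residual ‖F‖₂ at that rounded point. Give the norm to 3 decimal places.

1.440

At (1/2, 3/2): F = (7.54115, -2.500).
Jacobian J = [[2·p - 2·cos(p), 10·q], [6·p·q + 4·p - 5·q^2 + 1, 3·p^2 - 10·p·q]].
At the point, J = [[-0.75517, 15.000], [-3.750, -6.750]] (det J = 61.34736).
Solving J·Δ = −F gives Δ = (0.218, -0.492).
Then the next iterate is (p, q)₁ = (0.718, 1.008).
Re-evaluating at (0.718, 1.008): F = (1.28008, 0.66032), so ‖F‖₂ = 1.440.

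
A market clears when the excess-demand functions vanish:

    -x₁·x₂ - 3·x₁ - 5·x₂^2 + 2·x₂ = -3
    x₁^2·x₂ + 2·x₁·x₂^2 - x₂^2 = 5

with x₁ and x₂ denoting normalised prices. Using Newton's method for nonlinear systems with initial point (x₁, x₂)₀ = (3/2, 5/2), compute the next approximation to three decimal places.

At (3/2, 5/2): F = (-31.500, 13.125).
Jacobian J = [[-x₂ - 3, -x₁ - 10·x₂ + 2], [2·x₁·x₂ + 2·x₂^2, x₁^2 + 4·x₁·x₂ - 2·x₂]].
At the point, J = [[-5.500, -24.500], [20.000, 12.250]] (det J = 422.625).
Solving J·Δ = −F gives Δ = (0.152, -1.320).
Then the next iterate is (x₁, x₂)₁ = (1.652, 1.180).

(1.652, 1.180)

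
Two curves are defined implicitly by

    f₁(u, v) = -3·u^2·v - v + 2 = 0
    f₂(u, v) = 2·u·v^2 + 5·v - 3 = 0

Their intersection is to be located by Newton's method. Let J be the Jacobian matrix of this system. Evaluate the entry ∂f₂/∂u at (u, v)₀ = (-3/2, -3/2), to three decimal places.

4.500

∂f₂/∂u = 2·v^2.
At (-3/2, -3/2) this is 4.500.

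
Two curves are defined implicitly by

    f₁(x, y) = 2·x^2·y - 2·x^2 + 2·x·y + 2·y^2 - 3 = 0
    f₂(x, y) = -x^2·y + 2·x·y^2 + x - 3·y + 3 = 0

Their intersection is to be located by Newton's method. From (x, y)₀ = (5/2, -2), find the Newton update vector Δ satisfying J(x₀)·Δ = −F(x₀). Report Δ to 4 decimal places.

(-1.0137, 0.8458)

At (5/2, -2): F = (-42.5000, 44.0000).
Jacobian J = [[4·x·y - 4·x + 2·y, 2·x^2 + 2·x + 4·y], [-2·x·y + 2·y^2 + 1, -x^2 + 4·x·y - 3]].
At the point, J = [[-34.0000, 9.5000], [19.0000, -29.2500]] (det J = 814.0000).
Solving J·Δ = −F gives Δ = (-1.0137, 0.8458).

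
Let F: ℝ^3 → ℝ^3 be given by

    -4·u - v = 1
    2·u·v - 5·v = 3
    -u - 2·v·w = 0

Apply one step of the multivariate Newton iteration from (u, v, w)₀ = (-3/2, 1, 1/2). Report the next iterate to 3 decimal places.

(-0.235, -0.059, 0.647)

At (-3/2, 1, 1/2): F = (4.000, -11.000, 0.500).
Jacobian J = [[-4, -1, 0], [2·v, 2·u - 5, 0], [-1, -2·w, -2·v]].
At the point, J = [[-4.000, -1.000, 0.000], [2.000, -8.000, 0.000], [-1.000, -1.000, -2.000]] (det J = -68.000).
Solving J·Δ = −F gives Δ = (1.265, -1.059, 0.147).
Then the next iterate is (u, v, w)₁ = (-0.235, -0.059, 0.647).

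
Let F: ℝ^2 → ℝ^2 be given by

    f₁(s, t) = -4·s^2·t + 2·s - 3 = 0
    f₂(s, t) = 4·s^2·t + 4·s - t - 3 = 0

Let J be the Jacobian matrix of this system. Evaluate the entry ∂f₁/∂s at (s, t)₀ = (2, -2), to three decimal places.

∂f₁/∂s = -8·s·t + 2.
At (2, -2) this is 34.000.

34.000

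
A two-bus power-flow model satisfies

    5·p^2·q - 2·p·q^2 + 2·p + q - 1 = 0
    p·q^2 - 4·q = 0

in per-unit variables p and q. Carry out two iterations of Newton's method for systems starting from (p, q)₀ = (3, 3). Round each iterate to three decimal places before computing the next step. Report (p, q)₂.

At (3, 3): F = (89.000, 15.000).
Jacobian J = [[10·p·q - 2·q^2 + 2, 5·p^2 - 4·p·q + 1], [q^2, 2·p·q - 4]].
At the point, J = [[74.000, 10.000], [9.000, 14.000]] (det J = 946.000).
Solving J·Δ = −F gives Δ = (-1.159, -0.327).
Then the next iterate is (p, q)₁ = (1.841, 2.673).
Round to (1.841, 2.673) and repeat: F = (24.34511, 2.46181), J = [[36.92007, -1.73757], [7.14493, 5.84199]].
Δ = (-0.642, 0.364), so (p, q)₂ = (1.199, 3.037).

(1.199, 3.037)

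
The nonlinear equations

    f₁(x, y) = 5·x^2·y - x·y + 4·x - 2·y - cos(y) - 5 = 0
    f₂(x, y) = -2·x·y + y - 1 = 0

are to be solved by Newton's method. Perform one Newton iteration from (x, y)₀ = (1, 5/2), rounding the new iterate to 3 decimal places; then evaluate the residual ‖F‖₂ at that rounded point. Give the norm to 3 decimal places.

At (1, 5/2): F = (4.80114, -3.500).
Jacobian J = [[10·x·y - y + 4, 5·x^2 - x + sin(y) - 2], [-2·y, -2·x + 1]].
At the point, J = [[26.500, 2.59847], [-5.000, -1.000]] (det J = -13.50764).
Solving J·Δ = −F gives Δ = (0.318, -5.089).
Then the next iterate is (x, y)₁ = (1.318, -2.589).
Re-evaluating at (1.318, -2.589): F = (-12.77360, 3.23560), so ‖F‖₂ = 13.177.

13.177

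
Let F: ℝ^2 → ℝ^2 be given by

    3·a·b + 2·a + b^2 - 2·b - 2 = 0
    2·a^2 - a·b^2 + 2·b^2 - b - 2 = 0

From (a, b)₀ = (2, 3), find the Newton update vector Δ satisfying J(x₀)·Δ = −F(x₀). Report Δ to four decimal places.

(-53.0000, 56.0000)

At (2, 3): F = (23.0000, 3.0000).
Jacobian J = [[3·b + 2, 3·a + 2·b - 2], [4·a - b^2, -2·a·b + 4·b - 1]].
At the point, J = [[11.0000, 10.0000], [-1.0000, -1.0000]] (det J = -1.0000).
Solving J·Δ = −F gives Δ = (-53.0000, 56.0000).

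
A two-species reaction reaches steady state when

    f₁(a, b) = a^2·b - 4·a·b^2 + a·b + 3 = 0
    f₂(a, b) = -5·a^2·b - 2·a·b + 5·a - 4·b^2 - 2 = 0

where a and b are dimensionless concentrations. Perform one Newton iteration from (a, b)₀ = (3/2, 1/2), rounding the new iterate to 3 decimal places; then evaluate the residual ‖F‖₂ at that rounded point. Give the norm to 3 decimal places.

At (3/2, 1/2): F = (3.375, -2.625).
Jacobian J = [[2·a·b - 4·b^2 + b, a^2 - 8·a·b + a], [-10·a·b - 2·b + 5, -5·a^2 - 2·a - 8·b]].
At the point, J = [[1.000, -2.250], [-3.500, -18.250]] (det J = -26.125).
Solving J·Δ = −F gives Δ = (-2.584, 0.352).
Then the next iterate is (a, b)₁ = (-1.084, 0.852).
Re-evaluating at (-1.084, 0.852): F = (6.22510, -13.48222), so ‖F‖₂ = 14.850.

14.850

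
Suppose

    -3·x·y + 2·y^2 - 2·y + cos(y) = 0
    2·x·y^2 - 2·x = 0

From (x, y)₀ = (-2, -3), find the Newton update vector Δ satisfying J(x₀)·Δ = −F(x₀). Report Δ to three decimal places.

(0.384, 1.077)

At (-2, -3): F = (5.01001, -32.000).
Jacobian J = [[-3·y, -3·x + 4·y - sin(y) - 2], [2·y^2 - 2, 4·x·y]].
At the point, J = [[9.000, -7.85888], [16.000, 24.000]] (det J = 341.74208).
Solving J·Δ = −F gives Δ = (0.384, 1.077).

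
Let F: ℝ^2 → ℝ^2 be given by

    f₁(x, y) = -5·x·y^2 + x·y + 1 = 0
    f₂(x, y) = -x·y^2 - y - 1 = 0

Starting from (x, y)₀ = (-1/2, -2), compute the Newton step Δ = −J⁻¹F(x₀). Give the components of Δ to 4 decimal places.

(0.1875, 0.7500)

At (-1/2, -2): F = (12.0000, 3.0000).
Jacobian J = [[-5·y^2 + y, -10·x·y + x], [-y^2, -2·x·y - 1]].
At the point, J = [[-22.0000, -10.5000], [-4.0000, -3.0000]] (det J = 24.0000).
Solving J·Δ = −F gives Δ = (0.1875, 0.7500).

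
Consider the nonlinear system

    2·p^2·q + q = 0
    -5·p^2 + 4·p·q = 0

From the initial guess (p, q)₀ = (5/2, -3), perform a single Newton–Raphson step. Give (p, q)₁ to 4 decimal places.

(0.3853, -4.6992)

At (5/2, -3): F = (-40.5000, -61.2500).
Jacobian J = [[4·p·q, 2·p^2 + 1], [-10·p + 4·q, 4·p]].
At the point, J = [[-30.0000, 13.5000], [-37.0000, 10.0000]] (det J = 199.5000).
Solving J·Δ = −F gives Δ = (-2.1147, -1.6992).
Then the next iterate is (p, q)₁ = (0.3853, -4.6992).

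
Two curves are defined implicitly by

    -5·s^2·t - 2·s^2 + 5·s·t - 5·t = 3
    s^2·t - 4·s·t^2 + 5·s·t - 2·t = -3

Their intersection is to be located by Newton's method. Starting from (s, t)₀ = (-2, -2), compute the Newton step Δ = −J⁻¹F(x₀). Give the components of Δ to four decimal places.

(0.5476, 1.0286)

At (-2, -2): F = (59.0000, 51.0000).
Jacobian J = [[-10·s·t - 4·s + 5·t, -5·s^2 + 5·s - 5], [2·s·t - 4·t^2 + 5·t, s^2 - 8·s·t + 5·s - 2]].
At the point, J = [[-42.0000, -35.0000], [-18.0000, -40.0000]] (det J = 1050.0000).
Solving J·Δ = −F gives Δ = (0.5476, 1.0286).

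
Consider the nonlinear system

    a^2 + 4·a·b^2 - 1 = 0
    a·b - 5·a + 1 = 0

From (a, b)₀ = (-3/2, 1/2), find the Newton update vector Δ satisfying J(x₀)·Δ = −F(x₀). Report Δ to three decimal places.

(1.953, -0.693)

At (-3/2, 1/2): F = (-0.250, 7.750).
Jacobian J = [[2·a + 4·b^2, 8·a·b], [b - 5, a]].
At the point, J = [[-2.000, -6.000], [-4.500, -1.500]] (det J = -24.000).
Solving J·Δ = −F gives Δ = (1.953, -0.693).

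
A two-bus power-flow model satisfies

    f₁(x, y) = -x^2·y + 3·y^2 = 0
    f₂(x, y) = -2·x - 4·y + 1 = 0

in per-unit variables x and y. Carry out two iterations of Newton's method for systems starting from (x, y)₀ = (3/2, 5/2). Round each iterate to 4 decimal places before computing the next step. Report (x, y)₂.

(0.1848, 0.1576)

At (3/2, 5/2): F = (13.1250, -12.0000).
Jacobian J = [[-2·x·y, -x^2 + 6·y], [-2, -4]].
At the point, J = [[-7.5000, 12.7500], [-2.0000, -4.0000]] (det J = 55.5000).
Solving J·Δ = −F gives Δ = (-1.8108, -2.0946).
Then the next iterate is (x, y)₁ = (-0.3108, 0.4054).
Round to (-0.3108, 0.4054) and repeat: F = (0.453887, 0.0000), J = [[0.251997, 2.335803], [-2.0000, -4.0000]].
Δ = (0.4956, -0.2478), so (x, y)₂ = (0.1848, 0.1576).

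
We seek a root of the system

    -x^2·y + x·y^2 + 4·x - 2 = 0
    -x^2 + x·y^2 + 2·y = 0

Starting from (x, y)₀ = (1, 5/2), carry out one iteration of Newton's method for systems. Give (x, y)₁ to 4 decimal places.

(1.0380, 1.0127)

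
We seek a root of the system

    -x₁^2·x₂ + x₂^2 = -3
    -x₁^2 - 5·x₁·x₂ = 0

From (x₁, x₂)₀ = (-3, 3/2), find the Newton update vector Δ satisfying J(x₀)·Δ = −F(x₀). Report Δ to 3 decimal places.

(0.339, -0.866)

At (-3, 3/2): F = (-8.250, 13.500).
Jacobian J = [[-2·x₁·x₂, -x₁^2 + 2·x₂], [-2·x₁ - 5·x₂, -5·x₁]].
At the point, J = [[9.000, -6.000], [-1.500, 15.000]] (det J = 126.000).
Solving J·Δ = −F gives Δ = (0.339, -0.866).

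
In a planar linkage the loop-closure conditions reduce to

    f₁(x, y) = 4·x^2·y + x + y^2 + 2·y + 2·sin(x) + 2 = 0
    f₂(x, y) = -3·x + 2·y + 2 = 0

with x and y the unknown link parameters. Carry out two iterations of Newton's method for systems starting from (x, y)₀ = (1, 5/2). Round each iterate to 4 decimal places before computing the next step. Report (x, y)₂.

(0.4284, -0.3573)

At (1, 5/2): F = (25.932942, 4.0000).
Jacobian J = [[8·x·y + 2·cos(x) + 1, 4·x^2 + 2·y + 2], [-3, 2]].
At the point, J = [[22.080605, 11.0000], [-3.0000, 2.0000]] (det J = 77.161209).
Solving J·Δ = −F gives Δ = (-0.1019, -2.1529).
Then the next iterate is (x, y)₁ = (0.8981, 0.3471).
Round to (0.8981, 0.3471) and repeat: F = (6.396928, -0.0001), J = [[4.740038, 5.920534], [-3.0000, 2.0000]].
Δ = (-0.4697, -0.7044), so (x, y)₂ = (0.4284, -0.3573).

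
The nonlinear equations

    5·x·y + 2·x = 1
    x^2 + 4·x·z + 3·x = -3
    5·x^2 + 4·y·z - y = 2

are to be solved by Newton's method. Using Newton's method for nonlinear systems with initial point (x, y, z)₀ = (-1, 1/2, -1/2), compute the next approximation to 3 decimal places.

At (-1, 1/2, -1/2): F = (-5.500, 3.000, 1.500).
Jacobian J = [[5·y + 2, 5·x, 0], [2·x + 4·z + 3, 0, 4·x], [10·x, 4·z - 1, 4·y]].
At the point, J = [[4.500, -5.000, 0.000], [-1.000, 0.000, -4.000], [-10.000, -3.000, 2.000]] (det J = -264.000).
Solving J·Δ = −F gives Δ = (0.477, -0.670, 0.631).
Then the next iterate is (x, y, z)₁ = (-0.523, -0.170, 0.131).

(-0.523, -0.170, 0.131)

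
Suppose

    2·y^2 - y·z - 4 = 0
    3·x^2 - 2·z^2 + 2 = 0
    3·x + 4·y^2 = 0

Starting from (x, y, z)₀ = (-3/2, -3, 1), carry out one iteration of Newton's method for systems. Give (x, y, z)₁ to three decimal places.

At (-3/2, -3, 1): F = (17.000, 6.750, 31.500).
Jacobian J = [[0, 4·y - z, -y], [6·x, 0, -4·z], [3, 8·y, 0]].
At the point, J = [[0.000, -13.000, 3.000], [-9.000, 0.000, -4.000], [3.000, -24.000, 0.000]] (det J = 804.000).
Solving J·Δ = −F gives Δ = (0.597, 1.387, 0.344).
Then the next iterate is (x, y, z)₁ = (-0.903, -1.613, 1.344).

(-0.903, -1.613, 1.344)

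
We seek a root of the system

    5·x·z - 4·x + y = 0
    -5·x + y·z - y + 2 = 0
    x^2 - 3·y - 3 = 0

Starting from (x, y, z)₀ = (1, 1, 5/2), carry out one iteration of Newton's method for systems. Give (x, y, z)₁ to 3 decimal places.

At (1, 1, 5/2): F = (9.500, -1.500, -5.000).
Jacobian J = [[5·z - 4, 1, 5·x], [-5, z - 1, y], [2·x, -3, 0]].
At the point, J = [[8.500, 1.000, 5.000], [-5.000, 1.500, 1.000], [2.000, -3.000, 0.000]] (det J = 87.500).
Solving J·Δ = −F gives Δ = (-0.954, -2.303, 0.183).
Then the next iterate is (x, y, z)₁ = (0.046, -1.303, 2.683).

(0.046, -1.303, 2.683)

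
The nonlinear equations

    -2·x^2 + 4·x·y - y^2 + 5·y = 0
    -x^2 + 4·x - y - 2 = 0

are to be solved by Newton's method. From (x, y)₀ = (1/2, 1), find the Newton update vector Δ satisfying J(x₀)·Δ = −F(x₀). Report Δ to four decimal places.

At (1/2, 1): F = (5.5000, -1.2500).
Jacobian J = [[-4·x + 4·y, 4·x - 2·y + 5], [-2·x + 4, -1]].
At the point, J = [[2.0000, 5.0000], [3.0000, -1.0000]] (det J = -17.0000).
Solving J·Δ = −F gives Δ = (0.0441, -1.1176).

(0.0441, -1.1176)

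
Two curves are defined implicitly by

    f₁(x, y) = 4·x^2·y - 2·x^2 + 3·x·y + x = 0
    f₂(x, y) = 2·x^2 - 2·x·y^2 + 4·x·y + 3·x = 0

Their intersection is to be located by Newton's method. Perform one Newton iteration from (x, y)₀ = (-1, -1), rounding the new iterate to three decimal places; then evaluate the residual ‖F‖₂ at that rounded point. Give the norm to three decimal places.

At (-1, -1): F = (-4.000, 5.000).
Jacobian J = [[8·x·y - 4·x + 3·y + 1, 4·x^2 + 3·x], [4·x - 2·y^2 + 4·y + 3, -4·x·y + 4·x]].
At the point, J = [[10.000, 1.000], [-7.000, -8.000]] (det J = -73.000).
Solving J·Δ = −F gives Δ = (0.370, 0.301).
Then the next iterate is (x, y)₁ = (-0.630, -0.699).
Re-evaluating at (-0.630, -0.699): F = (-1.21242, 1.28092), so ‖F‖₂ = 1.764.

1.764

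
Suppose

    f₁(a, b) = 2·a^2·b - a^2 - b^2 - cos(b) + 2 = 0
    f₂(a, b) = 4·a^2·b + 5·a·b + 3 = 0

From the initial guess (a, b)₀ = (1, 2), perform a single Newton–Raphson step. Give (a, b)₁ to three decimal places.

At (1, 2): F = (1.41615, 21.000).
Jacobian J = [[4·a·b - 2·a, 2·a^2 - 2·b + sin(b)], [8·a·b + 5·b, 4·a^2 + 5·a]].
At the point, J = [[6.000, -1.09070], [26.000, 9.000]] (det J = 82.35827).
Solving J·Δ = −F gives Δ = (-0.433, -1.083).
Then the next iterate is (a, b)₁ = (0.567, 0.917).

(0.567, 0.917)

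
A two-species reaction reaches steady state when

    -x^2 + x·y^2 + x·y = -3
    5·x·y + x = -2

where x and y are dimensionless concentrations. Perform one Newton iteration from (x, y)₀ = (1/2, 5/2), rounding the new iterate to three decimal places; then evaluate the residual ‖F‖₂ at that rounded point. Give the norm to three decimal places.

4.210

At (1/2, 5/2): F = (7.125, 8.750).
Jacobian J = [[-2·x + y^2 + y, 2·x·y + x], [5·y + 1, 5·x]].
At the point, J = [[7.750, 3.000], [13.500, 2.500]] (det J = -21.125).
Solving J·Δ = −F gives Δ = (-0.399, -1.343).
Then the next iterate is (x, y)₁ = (0.101, 1.157).
Re-evaluating at (0.101, 1.157): F = (3.24186, 2.68528), so ‖F‖₂ = 4.210.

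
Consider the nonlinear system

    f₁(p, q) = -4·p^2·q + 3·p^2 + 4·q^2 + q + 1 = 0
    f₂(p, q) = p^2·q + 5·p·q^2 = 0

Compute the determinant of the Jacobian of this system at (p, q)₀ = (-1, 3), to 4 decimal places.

J = [[-8·p·q + 6·p, -4·p^2 + 8·q + 1], [2·p·q + 5·q^2, p^2 + 10·p·q]].
At the point, J = [[18.0000, 21.0000], [39.0000, -29.0000]].
det J = -1341.0000.

-1341.0000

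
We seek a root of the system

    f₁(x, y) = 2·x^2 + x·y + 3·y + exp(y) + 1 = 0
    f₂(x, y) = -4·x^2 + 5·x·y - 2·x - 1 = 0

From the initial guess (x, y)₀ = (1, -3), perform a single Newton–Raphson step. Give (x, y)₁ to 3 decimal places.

At (1, -3): F = (-8.95021, -22.000).
Jacobian J = [[4·x + y, x + exp(y) + 3], [-8·x + 5·y - 2, 5·x]].
At the point, J = [[1.000, 4.04979], [-25.000, 5.000]] (det J = 106.24468).
Solving J·Δ = −F gives Δ = (-0.417, 2.313).
Then the next iterate is (x, y)₁ = (0.583, -0.687).

(0.583, -0.687)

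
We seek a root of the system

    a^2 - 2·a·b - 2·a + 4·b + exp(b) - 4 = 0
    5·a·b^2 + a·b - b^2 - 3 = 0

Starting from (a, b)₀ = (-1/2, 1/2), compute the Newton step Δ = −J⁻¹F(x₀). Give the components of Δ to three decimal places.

(-5.002, -3.219)

At (-1/2, 1/2): F = (1.39872, -4.125).
Jacobian J = [[2·a - 2·b - 2, -2·a + exp(b) + 4], [5·b^2 + b, 10·a·b + a - 2·b]].
At the point, J = [[-4.000, 6.64872], [1.750, -4.000]] (det J = 4.36474).
Solving J·Δ = −F gives Δ = (-5.002, -3.219).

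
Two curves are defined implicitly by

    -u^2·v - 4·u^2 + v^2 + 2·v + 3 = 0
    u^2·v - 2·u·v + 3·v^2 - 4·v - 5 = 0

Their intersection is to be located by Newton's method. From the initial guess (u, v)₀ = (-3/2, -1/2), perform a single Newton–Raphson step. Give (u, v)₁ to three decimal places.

At (-3/2, -1/2): F = (-5.625, -4.875).
Jacobian J = [[-2·u·v - 8·u, -u^2 + 2·v + 2], [2·u·v - 2·v, u^2 - 2·u + 6·v - 4]].
At the point, J = [[10.500, -1.250], [2.500, -1.750]] (det J = -15.250).
Solving J·Δ = −F gives Δ = (0.246, -2.434).
Then the next iterate is (u, v)₁ = (-1.254, -2.934).

(-1.254, -2.934)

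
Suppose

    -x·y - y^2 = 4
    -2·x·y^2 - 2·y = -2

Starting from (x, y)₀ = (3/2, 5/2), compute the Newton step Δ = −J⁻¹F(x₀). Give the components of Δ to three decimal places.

(2.494, -3.113)

At (3/2, 5/2): F = (-14.000, -21.750).
Jacobian J = [[-y, -x - 2·y], [-2·y^2, -4·x·y - 2]].
At the point, J = [[-2.500, -6.500], [-12.500, -17.000]] (det J = -38.750).
Solving J·Δ = −F gives Δ = (2.494, -3.113).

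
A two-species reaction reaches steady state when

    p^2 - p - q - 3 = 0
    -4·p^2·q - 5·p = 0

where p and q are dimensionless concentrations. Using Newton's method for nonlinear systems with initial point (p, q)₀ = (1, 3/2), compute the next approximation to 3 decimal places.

At (1, 3/2): F = (-4.500, -11.000).
Jacobian J = [[2·p - 1, -1], [-8·p·q - 5, -4·p^2]].
At the point, J = [[1.000, -1.000], [-17.000, -4.000]] (det J = -21.000).
Solving J·Δ = −F gives Δ = (0.333, -4.167).
Then the next iterate is (p, q)₁ = (1.333, -2.667).

(1.333, -2.667)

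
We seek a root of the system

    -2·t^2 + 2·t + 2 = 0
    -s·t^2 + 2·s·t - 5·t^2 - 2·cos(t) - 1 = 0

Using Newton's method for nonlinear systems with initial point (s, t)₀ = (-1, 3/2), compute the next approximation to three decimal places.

(18.523, 1.625)

At (-1, 3/2): F = (0.500, -13.14147).
Jacobian J = [[0, -4·t + 2], [-t^2 + 2·t, -2·s·t + 2·s - 10·t + 2·sin(t)]].
At the point, J = [[0.000, -4.000], [0.750, -12.00501]] (det J = 3.000).
Solving J·Δ = −F gives Δ = (19.523, 0.125).
Then the next iterate is (s, t)₁ = (18.523, 1.625).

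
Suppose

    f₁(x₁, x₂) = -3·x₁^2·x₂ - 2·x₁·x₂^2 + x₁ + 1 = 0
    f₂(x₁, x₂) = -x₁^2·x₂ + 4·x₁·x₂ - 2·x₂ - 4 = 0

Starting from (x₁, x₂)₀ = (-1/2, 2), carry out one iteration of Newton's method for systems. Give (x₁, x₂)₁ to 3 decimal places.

At (-1/2, 2): F = (3.000, -12.500).
Jacobian J = [[-6·x₁·x₂ - 2·x₂^2 + 1, -3·x₁^2 - 4·x₁·x₂], [-2·x₁·x₂ + 4·x₂, -x₁^2 + 4·x₁ - 2]].
At the point, J = [[-1.000, 3.250], [10.000, -4.250]] (det J = -28.250).
Solving J·Δ = −F gives Δ = (0.987, -0.619).
Then the next iterate is (x₁, x₂)₁ = (0.487, 1.381).

(0.487, 1.381)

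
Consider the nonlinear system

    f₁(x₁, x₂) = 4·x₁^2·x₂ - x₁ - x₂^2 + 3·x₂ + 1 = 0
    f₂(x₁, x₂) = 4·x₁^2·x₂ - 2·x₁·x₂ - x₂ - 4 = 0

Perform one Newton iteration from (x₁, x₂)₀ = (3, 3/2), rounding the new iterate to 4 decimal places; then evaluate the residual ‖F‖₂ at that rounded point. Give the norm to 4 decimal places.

74.9696

At (3, 3/2): F = (54.2500, 39.5000).
Jacobian J = [[8·x₁·x₂ - 1, 4·x₁^2 - 2·x₂ + 3], [8·x₁·x₂ - 2·x₂, 4·x₁^2 - 2·x₁ - 1]].
At the point, J = [[35.0000, 36.0000], [33.0000, 29.0000]] (det J = -173.0000).
Solving J·Δ = −F gives Δ = (0.8743, -2.3569).
Then the next iterate is (x₁, x₂)₁ = (3.8743, -0.8569).
Re-evaluating at (3.8743, -0.8569): F = (-57.628241, -47.952288), so ‖F‖₂ = 74.9696.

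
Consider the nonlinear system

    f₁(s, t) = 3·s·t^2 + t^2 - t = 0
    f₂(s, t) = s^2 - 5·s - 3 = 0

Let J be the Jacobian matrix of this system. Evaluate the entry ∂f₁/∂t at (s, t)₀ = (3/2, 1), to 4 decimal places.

∂f₁/∂t = 6·s·t + 2·t - 1.
At (3/2, 1) this is 10.0000.

10.0000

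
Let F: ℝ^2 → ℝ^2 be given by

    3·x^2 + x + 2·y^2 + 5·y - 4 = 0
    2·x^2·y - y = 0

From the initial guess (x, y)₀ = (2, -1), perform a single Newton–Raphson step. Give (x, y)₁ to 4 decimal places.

At (2, -1): F = (7.0000, -7.0000).
Jacobian J = [[6·x + 1, 4·y + 5], [4·x·y, 2·x^2 - 1]].
At the point, J = [[13.0000, 1.0000], [-8.0000, 7.0000]] (det J = 99.0000).
Solving J·Δ = −F gives Δ = (-0.5657, 0.3535).
Then the next iterate is (x, y)₁ = (1.4343, -0.6465).

(1.4343, -0.6465)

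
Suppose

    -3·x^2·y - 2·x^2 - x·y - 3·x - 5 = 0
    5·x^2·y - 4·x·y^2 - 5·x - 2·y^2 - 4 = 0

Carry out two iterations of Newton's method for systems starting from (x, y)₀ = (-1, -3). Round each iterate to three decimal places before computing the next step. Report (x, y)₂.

(-0.930, -2.365)

At (-1, -3): F = (2.000, 4.000).
Jacobian J = [[-6·x·y - 4·x - y - 3, -3·x^2 - x], [10·x·y - 4·y^2 - 5, 5·x^2 - 8·x·y - 4·y]].
At the point, J = [[-14.000, -2.000], [-11.000, -7.000]] (det J = 76.000).
Solving J·Δ = −F gives Δ = (0.079, 0.447).
Then the next iterate is (x, y)₁ = (-0.921, -2.553).
Round to (-0.921, -2.553) and repeat: F = (0.21188, 0.75319), J = [[-10.87088, -1.62372], [-7.55811, -4.35730]].
Δ = (-0.009, 0.188), so (x, y)₂ = (-0.930, -2.365).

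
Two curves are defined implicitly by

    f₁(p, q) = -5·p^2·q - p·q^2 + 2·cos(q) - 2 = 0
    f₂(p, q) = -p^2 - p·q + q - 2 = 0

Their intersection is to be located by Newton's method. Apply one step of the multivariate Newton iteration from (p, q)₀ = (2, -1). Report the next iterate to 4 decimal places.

At (2, -1): F = (17.080605, -5.0000).
Jacobian J = [[-10·p·q - q^2, -5·p^2 - 2·p·q - 2·sin(q)], [-2·p - q, -p + 1]].
At the point, J = [[19.0000, -14.317058], [-3.0000, -1.0000]] (det J = -61.951174).
Solving J·Δ = −F gives Δ = (-1.4312, -0.7063).
Then the next iterate is (p, q)₁ = (0.5688, -1.7063).

(0.5688, -1.7063)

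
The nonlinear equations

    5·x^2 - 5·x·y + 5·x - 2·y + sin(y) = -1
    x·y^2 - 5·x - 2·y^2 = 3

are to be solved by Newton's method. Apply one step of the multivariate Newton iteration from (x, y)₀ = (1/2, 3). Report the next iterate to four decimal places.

(0.9007, 1.0670)

At (1/2, 3): F = (-8.608880, -19.0000).
Jacobian J = [[10·x - 5·y + 5, -5·x + cos(y) - 2], [y^2 - 5, 2·x·y - 4·y]].
At the point, J = [[-5.0000, -5.489992], [4.0000, -9.0000]] (det J = 66.959970).
Solving J·Δ = −F gives Δ = (0.4007, -1.9330).
Then the next iterate is (x, y)₁ = (0.9007, 1.0670).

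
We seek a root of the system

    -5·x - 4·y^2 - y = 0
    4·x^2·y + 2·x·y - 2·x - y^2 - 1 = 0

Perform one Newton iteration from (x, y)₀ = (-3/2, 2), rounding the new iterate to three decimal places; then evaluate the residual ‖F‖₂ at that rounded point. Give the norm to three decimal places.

3.740

At (-3/2, 2): F = (-10.500, 10.000).
Jacobian J = [[-5, -8·y - 1], [8·x·y + 2·y - 2, 4·x^2 + 2·x - 2·y]].
At the point, J = [[-5.000, -17.000], [-22.000, 2.000]] (det J = -384.000).
Solving J·Δ = −F gives Δ = (0.388, -0.732).
Then the next iterate is (x, y)₁ = (-1.112, 1.268).
Re-evaluating at (-1.112, 1.268): F = (-2.13930, 3.06790), so ‖F‖₂ = 3.740.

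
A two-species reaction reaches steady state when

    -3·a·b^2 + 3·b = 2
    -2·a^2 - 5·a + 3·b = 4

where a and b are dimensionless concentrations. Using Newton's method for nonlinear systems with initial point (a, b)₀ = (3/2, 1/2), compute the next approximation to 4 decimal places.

At (3/2, 1/2): F = (-1.6250, -14.5000).
Jacobian J = [[-3·b^2, -6·a·b + 3], [-4·a - 5, 3]].
At the point, J = [[-0.7500, -1.5000], [-11.0000, 3.0000]] (det J = -18.7500).
Solving J·Δ = −F gives Δ = (-1.4200, -0.3733).
Then the next iterate is (a, b)₁ = (0.0800, 0.1267).

(0.0800, 0.1267)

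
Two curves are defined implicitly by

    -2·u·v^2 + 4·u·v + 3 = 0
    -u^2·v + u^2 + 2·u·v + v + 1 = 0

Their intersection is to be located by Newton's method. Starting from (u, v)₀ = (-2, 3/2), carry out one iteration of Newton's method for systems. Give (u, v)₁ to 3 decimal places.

At (-2, 3/2): F = (0.000, -5.500).
Jacobian J = [[-2·v^2 + 4·v, -4·u·v + 4·u], [-2·u·v + 2·u + 2·v, -u^2 + 2·u + 1]].
At the point, J = [[1.500, 4.000], [5.000, -7.000]] (det J = -30.500).
Solving J·Δ = −F gives Δ = (0.721, -0.270).
Then the next iterate is (u, v)₁ = (-1.279, 1.230).

(-1.279, 1.230)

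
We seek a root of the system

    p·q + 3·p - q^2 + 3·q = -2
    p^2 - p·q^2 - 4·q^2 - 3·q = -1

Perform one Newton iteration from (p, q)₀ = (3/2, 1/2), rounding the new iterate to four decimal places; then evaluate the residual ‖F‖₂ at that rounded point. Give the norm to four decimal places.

1.4952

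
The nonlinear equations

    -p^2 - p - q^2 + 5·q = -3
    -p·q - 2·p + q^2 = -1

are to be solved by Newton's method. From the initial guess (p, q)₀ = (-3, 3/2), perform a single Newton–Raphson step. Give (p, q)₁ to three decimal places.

(-2.622, -0.571)

At (-3, 3/2): F = (2.250, 13.750).
Jacobian J = [[-2·p - 1, -2·q + 5], [-q - 2, -p + 2·q]].
At the point, J = [[5.000, 2.000], [-3.500, 6.000]] (det J = 37.000).
Solving J·Δ = −F gives Δ = (0.378, -2.071).
Then the next iterate is (p, q)₁ = (-2.622, -0.571).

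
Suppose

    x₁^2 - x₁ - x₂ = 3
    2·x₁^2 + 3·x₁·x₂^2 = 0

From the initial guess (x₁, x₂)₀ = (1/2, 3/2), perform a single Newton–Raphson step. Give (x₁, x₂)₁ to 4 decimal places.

At (1/2, 3/2): F = (-4.7500, 3.8750).
Jacobian J = [[2·x₁ - 1, -1], [4·x₁ + 3·x₂^2, 6·x₁·x₂]].
At the point, J = [[0.0000, -1.0000], [8.7500, 4.5000]] (det J = 8.7500).
Solving J·Δ = −F gives Δ = (2.0000, -4.7500).
Then the next iterate is (x₁, x₂)₁ = (2.5000, -3.2500).

(2.5000, -3.2500)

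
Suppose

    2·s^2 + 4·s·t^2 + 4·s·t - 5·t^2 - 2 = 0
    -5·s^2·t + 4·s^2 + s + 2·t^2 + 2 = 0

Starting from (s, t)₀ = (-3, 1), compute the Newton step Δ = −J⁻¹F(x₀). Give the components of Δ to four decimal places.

(-0.3395, -0.2531)

At (-3, 1): F = (-13.0000, -8.0000).
Jacobian J = [[4·s + 4·t^2 + 4·t, 8·s·t + 4·s - 10·t], [-10·s·t + 8·s + 1, -5·s^2 + 4·t]].
At the point, J = [[-4.0000, -46.0000], [7.0000, -41.0000]] (det J = 486.0000).
Solving J·Δ = −F gives Δ = (-0.3395, -0.2531).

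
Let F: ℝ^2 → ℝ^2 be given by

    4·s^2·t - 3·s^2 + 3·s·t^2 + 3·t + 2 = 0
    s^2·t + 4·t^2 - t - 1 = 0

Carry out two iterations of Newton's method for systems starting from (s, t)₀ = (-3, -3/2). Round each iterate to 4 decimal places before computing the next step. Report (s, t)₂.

At (-3, -3/2): F = (-103.7500, -4.0000).
Jacobian J = [[8·s·t - 6·s + 3·t^2, 4·s^2 + 6·s·t + 3], [2·s·t, s^2 + 8·t - 1]].
At the point, J = [[60.7500, 66.0000], [9.0000, -4.0000]] (det J = -837.0000).
Solving J·Δ = −F gives Δ = (0.8112, 0.8253).
Then the next iterate is (s, t)₁ = (-2.1888, -0.6747).
Round to (-2.1888, -0.6747) and repeat: F = (-30.315327, -1.736803), J = [[26.312727, 31.024082], [2.953567, -1.606755]].
Δ = (0.7661, 0.3274), so (s, t)₂ = (-1.4227, -0.3473).

(-1.4227, -0.3473)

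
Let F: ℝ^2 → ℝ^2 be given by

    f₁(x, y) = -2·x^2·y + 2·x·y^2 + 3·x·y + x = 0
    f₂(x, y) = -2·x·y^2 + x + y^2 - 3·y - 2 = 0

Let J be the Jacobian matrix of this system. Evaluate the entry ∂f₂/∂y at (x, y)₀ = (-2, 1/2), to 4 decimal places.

∂f₂/∂y = -4·x·y + 2·y - 3.
At (-2, 1/2) this is 2.0000.

2.0000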